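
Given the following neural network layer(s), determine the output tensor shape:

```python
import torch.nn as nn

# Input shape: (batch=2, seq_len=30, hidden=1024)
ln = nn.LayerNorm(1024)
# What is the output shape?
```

Input: (2, 30, 1024) -> Output: (2, 30, 1024)

Answer: (2, 30, 1024)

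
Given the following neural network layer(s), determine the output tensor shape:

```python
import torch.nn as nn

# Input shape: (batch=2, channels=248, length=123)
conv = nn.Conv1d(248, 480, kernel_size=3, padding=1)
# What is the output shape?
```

Input: (2, 248, 123) -> Output: (2, 480, 123)

Answer: (2, 480, 123)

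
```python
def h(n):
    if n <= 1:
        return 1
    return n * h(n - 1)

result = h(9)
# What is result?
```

h(9) = 9 * 8 * 7 * 6 * 5 * 4 * 3 * 2 * 1 = 362880

Answer: 362880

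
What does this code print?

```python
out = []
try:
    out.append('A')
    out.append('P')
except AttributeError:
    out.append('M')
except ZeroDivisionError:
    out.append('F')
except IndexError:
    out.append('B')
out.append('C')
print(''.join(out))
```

Execution trace: 'A' (try body) → 'P' (try body, no exception) → 'C' (after the try/except). Output: APC

Answer: APC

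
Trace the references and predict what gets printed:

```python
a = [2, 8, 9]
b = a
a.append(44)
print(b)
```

Key concept: basic list aliasing.
Step by step:
`a = [2, 8, 9]` → a = [2, 8, 9]
`b = a` → b = [2, 8, 9] (same object as a)
`a.append(44)` → a = [2, 8, 9, 44] (same object as b); b = [2, 8, 9, 44] (same object as a)
`print(b)` → prints [2, 8, 9, 44]

Answer: [2, 8, 9, 44]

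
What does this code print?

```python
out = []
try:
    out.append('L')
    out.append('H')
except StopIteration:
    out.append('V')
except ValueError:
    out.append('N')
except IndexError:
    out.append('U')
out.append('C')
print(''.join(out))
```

Execution trace: 'L' (try body) → 'H' (try body, no exception) → 'C' (after the try/except). Output: LHC

Answer: LHC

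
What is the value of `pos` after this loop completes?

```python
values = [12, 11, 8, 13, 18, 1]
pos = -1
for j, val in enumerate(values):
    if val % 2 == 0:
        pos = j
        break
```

First even number index in [12, 11, 8, 13, 18, 1]
`pos` takes the values: -1 → 0

Answer: 0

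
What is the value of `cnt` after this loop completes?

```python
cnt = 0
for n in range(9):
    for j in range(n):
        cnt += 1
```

Triangle number: 0+1+2+...+8
`cnt` takes the values: 0 → 1 → 2 → 3 → 4 → 5 → 6 → 7 → 8 → 9 → 10 → 11 → 12 → 13 → 14 → 15 → 16 → 17 → 18 → 19 → 20 → 21 → 22 → 23 → 24 → 25 → 26 → 27 → 28 → 29 → 30 → 31 → 32 → 33 → 34 → 35 → 36

Answer: 36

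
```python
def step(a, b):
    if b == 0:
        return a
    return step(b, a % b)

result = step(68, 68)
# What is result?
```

step(68, 68) -> step(68, 0) -> 68

Answer: 68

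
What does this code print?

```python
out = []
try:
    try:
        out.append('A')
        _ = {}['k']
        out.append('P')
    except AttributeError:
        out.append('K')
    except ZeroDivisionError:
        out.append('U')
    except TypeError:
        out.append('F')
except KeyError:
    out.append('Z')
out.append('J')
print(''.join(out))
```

Execution trace: 'A' (inner try body) → 'Z' (outer except KeyError) → 'J' (after the try/except). Output: AZJ

Answer: AZJ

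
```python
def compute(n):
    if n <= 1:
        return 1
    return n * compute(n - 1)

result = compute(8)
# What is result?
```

compute(8) = 8 * 7 * 6 * 5 * 4 * 3 * 2 * 1 = 40320

Answer: 40320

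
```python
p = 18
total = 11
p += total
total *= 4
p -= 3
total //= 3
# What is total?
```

Trace:
`p = 18` → p = 18
`total = 11` → total = 11
`p += total` → p = 29
`total *= 4` → total = 44
`p -= 3` → p = 26
`total //= 3` → total = 14
So total = 14

Answer: 14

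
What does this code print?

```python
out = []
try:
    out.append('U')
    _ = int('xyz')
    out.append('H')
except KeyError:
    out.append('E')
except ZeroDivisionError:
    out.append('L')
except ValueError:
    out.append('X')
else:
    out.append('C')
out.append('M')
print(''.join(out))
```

Execution trace: 'U' (try body) → 'X' (except ValueError) → 'M' (after the try/except). Output: UXM

Answer: UXM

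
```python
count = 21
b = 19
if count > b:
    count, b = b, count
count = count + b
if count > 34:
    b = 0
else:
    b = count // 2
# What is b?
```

Trace:
`count = 21` → count = 21
`b = 19` → b = 19
`if count > b: ...` → count > b is True → count = 19; b = 21
`count = count + b` → count = 40
`if count > 34: ...` → count > 34 is True → b = 0
So b = 0

Answer: 0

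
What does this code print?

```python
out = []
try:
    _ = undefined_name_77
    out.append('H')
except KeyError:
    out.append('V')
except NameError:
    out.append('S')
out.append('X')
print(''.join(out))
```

Execution trace: 'S' (except NameError) → 'X' (after the try/except). Output: SX

Answer: SX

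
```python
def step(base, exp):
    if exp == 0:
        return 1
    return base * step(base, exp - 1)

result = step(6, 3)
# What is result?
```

step(6, 3) = 6 * 6 * 6 = 216

Answer: 216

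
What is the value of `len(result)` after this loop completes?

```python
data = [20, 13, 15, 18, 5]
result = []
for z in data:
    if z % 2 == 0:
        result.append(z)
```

Count even numbers in [20, 13, 15, 18, 5]
`result` takes the values: [] → [20] → [20, 18]
So `len(result)` = 2

Answer: 2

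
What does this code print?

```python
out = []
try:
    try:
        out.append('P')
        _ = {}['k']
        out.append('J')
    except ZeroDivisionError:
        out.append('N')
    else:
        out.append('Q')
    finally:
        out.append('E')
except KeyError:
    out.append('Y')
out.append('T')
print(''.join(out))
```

Execution trace: 'P' (try body) → 'E' (finally) → 'Y' (outer except KeyError) → 'T' (after the try/except). Output: PEYT

Answer: PEYT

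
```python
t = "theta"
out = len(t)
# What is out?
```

Trace:
`t = "theta"` → t = 'theta'
`out = len(t)` → out = 5
So out = 5

Answer: 5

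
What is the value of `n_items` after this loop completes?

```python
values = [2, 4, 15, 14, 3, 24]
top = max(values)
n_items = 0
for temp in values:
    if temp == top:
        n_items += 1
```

Count of max value 24 in [2, 4, 15, 14, 3, 24]
`n_items` takes the values: 0 → 1

Answer: 1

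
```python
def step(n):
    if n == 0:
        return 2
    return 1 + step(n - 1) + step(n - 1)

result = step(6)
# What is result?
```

step(n) = 1 + 2·step(n-1), step(0)=2. Closed form: (2+1)·2^6 - 1 = 191.

Answer: 191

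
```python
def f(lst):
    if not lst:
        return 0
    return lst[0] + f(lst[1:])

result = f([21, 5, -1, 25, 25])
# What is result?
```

21 + 5 + (-1) + 25 + 25 + 0 = 75

Answer: 75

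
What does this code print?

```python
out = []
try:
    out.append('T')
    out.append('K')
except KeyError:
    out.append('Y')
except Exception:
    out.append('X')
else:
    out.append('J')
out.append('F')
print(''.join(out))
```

Execution trace: 'T' (try body) → 'K' (try body, no exception) → 'J' (else) → 'F' (after the try/except). Output: TKJF

Answer: TKJF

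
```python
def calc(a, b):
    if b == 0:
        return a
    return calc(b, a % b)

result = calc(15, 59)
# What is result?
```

calc(15, 59) -> calc(59, 15) -> calc(15, 14) -> calc(14, 1) -> calc(1, 0) -> 1

Answer: 1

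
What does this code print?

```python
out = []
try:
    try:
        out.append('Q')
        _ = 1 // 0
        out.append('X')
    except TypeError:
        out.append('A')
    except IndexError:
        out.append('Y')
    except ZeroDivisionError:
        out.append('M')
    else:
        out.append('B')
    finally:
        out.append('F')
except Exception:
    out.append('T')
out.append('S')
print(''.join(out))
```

Execution trace: 'Q' (inner try body) → 'M' (inner except ZeroDivisionError) → 'F' (inner finally) → 'S' (after the try/except). Output: QMFS

Answer: QMFS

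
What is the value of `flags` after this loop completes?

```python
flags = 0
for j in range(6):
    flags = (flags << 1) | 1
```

Build 6 consecutive 1-bits: 0b111111
`flags` takes the values: 0 → 1 → 3 → 7 → 15 → 31 → 63

Answer: 63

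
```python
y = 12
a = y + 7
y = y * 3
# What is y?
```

Trace:
`y = 12` → y = 12
`a = y + 7` → a = 19
`y = y * 3` → y = 36
So y = 36

Answer: 36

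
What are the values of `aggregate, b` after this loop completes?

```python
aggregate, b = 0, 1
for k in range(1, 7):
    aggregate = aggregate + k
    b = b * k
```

Sum and factorial of 1 to 6
`aggregate, b` takes the values: (0, 1) → (1, 1) → (3, 1) → (3, 2) → (6, 2) → (6, 6) → (10, 6) → (10, 24) → (15, 24) → (15, 120) → (21, 120) → (21, 720)

Answer: 21, 720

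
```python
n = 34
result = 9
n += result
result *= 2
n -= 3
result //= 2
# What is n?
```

Trace:
`n = 34` → n = 34
`result = 9` → result = 9
`n += result` → n = 43
`result *= 2` → result = 18
`n -= 3` → n = 40
`result //= 2` → result = 9
So n = 40

Answer: 40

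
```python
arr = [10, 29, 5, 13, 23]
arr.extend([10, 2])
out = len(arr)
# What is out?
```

Trace:
`arr = [10, 29, 5, 13, 23]` → arr = [10, 29, 5, 13, 23]
`arr.extend([10, 2])` → arr = [10, 29, 5, 13, 23, 10, 2]
`out = len(arr)` → out = 7
So out = 7

Answer: 7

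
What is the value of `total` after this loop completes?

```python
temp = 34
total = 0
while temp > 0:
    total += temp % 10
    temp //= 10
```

Sum digits of 34
`total` takes the values: 0 → 4 → 7

Answer: 7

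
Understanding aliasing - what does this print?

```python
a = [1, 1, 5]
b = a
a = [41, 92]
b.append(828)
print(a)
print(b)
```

Key concept: rebinding vs mutation: a is rebound to a new list, b still points at the original.
Step by step:
`a = [1, 1, 5]` → a = [1, 1, 5]
`b = a` → b = [1, 1, 5] (same object as a)
`a = [41, 92]` → a = [41, 92]
`b.append(828)` → b = [1, 1, 5, 828]
`print(a)` → prints [41, 92]
`print(b)` → prints [1, 1, 5, 828]

Answer:
[41, 92]
[1, 1, 5, 828]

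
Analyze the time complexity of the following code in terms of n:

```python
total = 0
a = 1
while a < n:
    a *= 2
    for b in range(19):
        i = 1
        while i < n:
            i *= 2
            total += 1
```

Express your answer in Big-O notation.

Each loop level contributes: log n × 1 × log n. Multiplying the contributions gives O(log² n).

Answer: O(log² n)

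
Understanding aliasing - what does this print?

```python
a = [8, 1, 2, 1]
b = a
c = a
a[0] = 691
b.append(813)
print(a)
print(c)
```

Key concept: multiple aliases.
Step by step:
`a = [8, 1, 2, 1]` → a = [8, 1, 2, 1]
`b = a` → b = [8, 1, 2, 1] (same object as a)
`c = a` → c = [8, 1, 2, 1] (same object as a, b)
`a[0] = 691` → a = [691, 1, 2, 1] (same object as b, c); b = [691, 1, 2, 1] (same object as a, c); c = [691, 1, 2, 1] (same object as a, b)
`b.append(813)` → a = [691, 1, 2, 1, 813] (same object as b, c); b = [691, 1, 2, 1, 813] (same object as a, c); c = [691, 1, 2, 1, 813] (same object as a, b)
`print(a)` → prints [691, 1, 2, 1, 813]
`print(c)` → prints [691, 1, 2, 1, 813]

Answer:
[691, 1, 2, 1, 813]
[691, 1, 2, 1, 813]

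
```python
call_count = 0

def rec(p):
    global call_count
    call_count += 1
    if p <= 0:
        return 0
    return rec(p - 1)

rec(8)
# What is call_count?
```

Linear recursion stepping by 1: 9 calls from p=8 down to ≤0.

Answer: 9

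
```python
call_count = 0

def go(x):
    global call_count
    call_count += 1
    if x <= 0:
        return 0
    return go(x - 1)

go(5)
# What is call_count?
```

Linear recursion stepping by 1: 6 calls from x=5 down to ≤0.

Answer: 6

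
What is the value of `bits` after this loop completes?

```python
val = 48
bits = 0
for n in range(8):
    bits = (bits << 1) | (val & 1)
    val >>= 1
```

Reverse lowest 8 bits of 48
`bits` takes the values: 0 → 1 → 3 → 6 → 12

Answer: 12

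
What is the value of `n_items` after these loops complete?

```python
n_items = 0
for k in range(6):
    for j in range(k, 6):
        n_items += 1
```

Upper triangle: 6 + 5 + ... + 1
`n_items` takes the values: 0 → 1 → 2 → 3 → 4 → 5 → 6 → 7 → 8 → 9 → 10 → 11 → 12 → 13 → 14 → 15 → 16 → 17 → 18 → 19 → 20 → 21

Answer: 21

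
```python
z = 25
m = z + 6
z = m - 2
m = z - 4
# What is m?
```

Trace:
`z = 25` → z = 25
`m = z + 6` → m = 31
`z = m - 2` → z = 29
`m = z - 4` → m = 25
So m = 25

Answer: 25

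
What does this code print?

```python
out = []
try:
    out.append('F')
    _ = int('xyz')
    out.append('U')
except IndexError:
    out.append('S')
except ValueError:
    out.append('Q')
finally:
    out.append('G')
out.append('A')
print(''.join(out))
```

Execution trace: 'F' (try body) → 'Q' (except ValueError) → 'G' (finally) → 'A' (after the try/except). Output: FQGA

Answer: FQGA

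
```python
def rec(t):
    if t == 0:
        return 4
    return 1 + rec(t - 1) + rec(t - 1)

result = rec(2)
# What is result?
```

rec(t) = 1 + 2·rec(t-1), rec(0)=4. Closed form: (4+1)·2^2 - 1 = 19.

Answer: 19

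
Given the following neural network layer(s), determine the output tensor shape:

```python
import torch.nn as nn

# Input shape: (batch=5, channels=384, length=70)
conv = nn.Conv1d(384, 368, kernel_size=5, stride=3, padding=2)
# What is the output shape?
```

Input: (5, 384, 70) -> Output: (5, 368, 24)

Answer: (5, 368, 24)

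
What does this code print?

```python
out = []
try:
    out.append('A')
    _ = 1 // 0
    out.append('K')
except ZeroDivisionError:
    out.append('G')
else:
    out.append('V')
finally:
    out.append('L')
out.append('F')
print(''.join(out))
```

Execution trace: 'A' (try body) → 'G' (except ZeroDivisionError) → 'L' (finally) → 'F' (after the try/except). Output: AGLF

Answer: AGLF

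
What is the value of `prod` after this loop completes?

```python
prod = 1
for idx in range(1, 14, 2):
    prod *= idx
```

Product of 1, 3, 5, ... up to 13
`prod` takes the values: 1 → 3 → 15 → 105 → 945 → 10395 → 135135

Answer: 135135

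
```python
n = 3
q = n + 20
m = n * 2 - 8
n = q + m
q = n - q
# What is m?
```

Trace:
`n = 3` → n = 3
`q = n + 20` → q = 23
`m = n * 2 - 8` → m = -2
`n = q + m` → n = 21
`q = n - q` → q = -2
So m = -2

Answer: -2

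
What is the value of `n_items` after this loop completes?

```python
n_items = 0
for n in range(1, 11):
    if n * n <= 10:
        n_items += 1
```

Count numbers where n² ≤ 10
`n_items` takes the values: 0 → 1 → 2 → 3

Answer: 3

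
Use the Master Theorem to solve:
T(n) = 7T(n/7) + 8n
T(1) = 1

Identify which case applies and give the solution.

a=7, b=7, f(n)=8n. log_7(7) = 1. Since c=1 = 1, Case 2 applies: T(n) = Θ(n^log_b(a) · log n) = O(n log n).

Answer: O(n log n) - Case 2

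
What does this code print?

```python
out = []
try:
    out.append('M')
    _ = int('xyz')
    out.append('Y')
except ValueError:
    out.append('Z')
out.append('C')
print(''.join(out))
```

Execution trace: 'M' (try body) → 'Z' (except ValueError) → 'C' (after the try/except). Output: MZC

Answer: MZC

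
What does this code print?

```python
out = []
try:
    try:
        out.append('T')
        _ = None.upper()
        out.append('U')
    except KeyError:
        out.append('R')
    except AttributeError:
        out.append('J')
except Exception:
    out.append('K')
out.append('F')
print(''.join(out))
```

Execution trace: 'T' (inner try body) → 'J' (inner except AttributeError) → 'F' (after the try/except). Output: TJF

Answer: TJF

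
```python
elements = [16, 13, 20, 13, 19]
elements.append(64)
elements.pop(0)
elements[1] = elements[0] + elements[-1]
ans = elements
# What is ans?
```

Trace:
`elements = [16, 13, 20, 13, 19]` → elements = [16, 13, 20, 13, 19]
`elements.append(64)` → elements = [16, 13, 20, 13, 19, 64]
`elements.pop(0)` → elements = [13, 20, 13, 19, 64]
`elements[1] = elements[0] + elements[-1]` → elements = [13, 77, 13, 19, 64]
`ans = elements` → ans = [13, 77, 13, 19, 64]
So ans = [13, 77, 13, 19, 64]

Answer: [13, 77, 13, 19, 64]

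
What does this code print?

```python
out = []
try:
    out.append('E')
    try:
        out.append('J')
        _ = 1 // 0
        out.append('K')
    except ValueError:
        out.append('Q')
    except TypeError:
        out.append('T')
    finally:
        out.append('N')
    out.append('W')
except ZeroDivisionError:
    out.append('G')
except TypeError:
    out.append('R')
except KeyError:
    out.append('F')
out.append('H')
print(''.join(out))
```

Execution trace: 'E' (try body) → 'J' (inner try body) → 'N' (inner finally) → 'G' (except ZeroDivisionError) → 'H' (after the try/except). Output: EJNGH

Answer: EJNGH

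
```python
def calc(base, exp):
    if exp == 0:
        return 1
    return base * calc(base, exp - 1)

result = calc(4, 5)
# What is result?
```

calc(4, 5) = 4 * 4 * 4 * 4 * 4 = 1024

Answer: 1024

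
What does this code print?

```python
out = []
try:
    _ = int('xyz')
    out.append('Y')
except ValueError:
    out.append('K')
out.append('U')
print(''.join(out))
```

Execution trace: 'K' (except ValueError) → 'U' (after the try/except). Output: KU

Answer: KU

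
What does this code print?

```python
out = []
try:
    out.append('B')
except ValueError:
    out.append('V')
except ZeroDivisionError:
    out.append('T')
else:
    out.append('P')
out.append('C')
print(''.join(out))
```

Execution trace: 'B' (try body, no exception) → 'P' (else) → 'C' (after the try/except). Output: BPC

Answer: BPC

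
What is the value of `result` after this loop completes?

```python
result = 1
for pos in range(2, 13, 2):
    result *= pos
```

Product of even numbers 2 to 12
`result` takes the values: 1 → 2 → 8 → 48 → 384 → 3840 → 46080

Answer: 46080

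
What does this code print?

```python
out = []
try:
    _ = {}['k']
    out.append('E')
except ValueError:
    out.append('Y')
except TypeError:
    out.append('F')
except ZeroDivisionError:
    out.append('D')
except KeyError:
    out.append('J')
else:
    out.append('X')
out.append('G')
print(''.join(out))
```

Execution trace: 'J' (except KeyError) → 'G' (after the try/except). Output: JG

Answer: JG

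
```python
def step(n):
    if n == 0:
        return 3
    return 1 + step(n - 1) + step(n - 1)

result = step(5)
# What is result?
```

step(n) = 1 + 2·step(n-1), step(0)=3. Closed form: (3+1)·2^5 - 1 = 127.

Answer: 127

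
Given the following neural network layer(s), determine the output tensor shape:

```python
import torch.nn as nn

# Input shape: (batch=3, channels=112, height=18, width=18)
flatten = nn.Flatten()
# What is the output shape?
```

Input: (3, 112, 18, 18) -> Output: (3, 36288)

Answer: (3, 36288)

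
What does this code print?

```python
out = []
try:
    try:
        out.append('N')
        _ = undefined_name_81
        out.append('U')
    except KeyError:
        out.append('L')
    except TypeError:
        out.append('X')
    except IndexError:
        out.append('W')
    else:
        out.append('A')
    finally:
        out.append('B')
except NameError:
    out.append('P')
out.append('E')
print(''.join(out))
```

Execution trace: 'N' (try body) → 'B' (finally) → 'P' (outer except NameError) → 'E' (after the try/except). Output: NBPE

Answer: NBPE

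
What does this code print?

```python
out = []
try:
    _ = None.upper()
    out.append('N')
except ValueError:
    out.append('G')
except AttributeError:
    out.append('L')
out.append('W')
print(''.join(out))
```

Execution trace: 'L' (except AttributeError) → 'W' (after the try/except). Output: LW

Answer: LW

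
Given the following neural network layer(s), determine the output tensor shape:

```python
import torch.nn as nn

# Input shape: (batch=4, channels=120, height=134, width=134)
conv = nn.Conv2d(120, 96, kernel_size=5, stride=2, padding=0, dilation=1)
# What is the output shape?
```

Input: (4, 120, 134, 134) -> Output: (4, 96, 65, 65)

Answer: (4, 96, 65, 65)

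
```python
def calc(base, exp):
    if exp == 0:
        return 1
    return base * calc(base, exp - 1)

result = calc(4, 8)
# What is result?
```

calc(4, 8) = 4 * 4 * 4 * 4 * 4 * 4 * 4 * 4 = 65536

Answer: 65536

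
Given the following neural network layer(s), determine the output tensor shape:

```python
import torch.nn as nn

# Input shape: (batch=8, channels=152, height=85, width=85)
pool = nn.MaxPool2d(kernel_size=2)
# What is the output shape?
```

Input: (8, 152, 85, 85) -> Output: (8, 152, 42, 42)

Answer: (8, 152, 42, 42)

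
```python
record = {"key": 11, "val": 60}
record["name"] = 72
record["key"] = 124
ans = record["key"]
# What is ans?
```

Trace:
`record = {"key": 11, "val": 60}` → record = {'key': 11, 'val': 60}
`record["name"] = 72` → record = {'key': 11, 'val': 60, 'name': 72}
`record["key"] = 124` → record = {'key': 124, 'val': 60, 'name': 72}
`ans = record["key"]` → ans = 124
So ans = 124

Answer: 124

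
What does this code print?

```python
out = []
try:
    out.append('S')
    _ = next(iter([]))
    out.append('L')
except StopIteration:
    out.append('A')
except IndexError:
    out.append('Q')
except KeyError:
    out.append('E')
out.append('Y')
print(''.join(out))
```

Execution trace: 'S' (try body) → 'A' (except StopIteration) → 'Y' (after the try/except). Output: SAY

Answer: SAY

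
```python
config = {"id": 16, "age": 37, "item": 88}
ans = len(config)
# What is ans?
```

Trace:
`config = {"id": 16, "age": 37, "item": 88}` → config = {'id': 16, 'age': 37, 'item': 88}
`ans = len(config)` → ans = 3
So ans = 3

Answer: 3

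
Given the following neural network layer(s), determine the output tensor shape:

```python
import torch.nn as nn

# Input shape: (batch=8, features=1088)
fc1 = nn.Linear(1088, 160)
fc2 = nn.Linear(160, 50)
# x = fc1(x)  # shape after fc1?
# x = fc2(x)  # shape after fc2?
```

Input: (8, 1088) -> after fc1: (8, 160) -> Output: (8, 50)

Answer: (8, 50)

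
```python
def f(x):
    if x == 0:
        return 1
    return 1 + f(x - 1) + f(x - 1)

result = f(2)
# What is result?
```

f(x) = 1 + 2·f(x-1), f(0)=1. Closed form: (1+1)·2^2 - 1 = 7.

Answer: 7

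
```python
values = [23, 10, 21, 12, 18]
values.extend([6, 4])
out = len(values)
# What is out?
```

Trace:
`values = [23, 10, 21, 12, 18]` → values = [23, 10, 21, 12, 18]
`values.extend([6, 4])` → values = [23, 10, 21, 12, 18, 6, 4]
`out = len(values)` → out = 7
So out = 7

Answer: 7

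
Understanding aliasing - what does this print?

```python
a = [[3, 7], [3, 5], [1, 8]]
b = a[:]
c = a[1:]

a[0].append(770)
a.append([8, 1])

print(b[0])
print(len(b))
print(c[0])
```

Key concept: slice with nested mutation.
Step by step:
`a = [[3, 7], [3, 5], [1, 8]]` → a = [[3, 7], [3, 5], [1, 8]]
`b = a[:]` → b = [[3, 7], [3, 5], [1, 8]]
`c = a[1:]` → c = [[3, 5], [1, 8]]
`a[0].append(770)` → a = [[3, 7, 770], [3, 5], [1, 8]]; b = [[3, 7, 770], [3, 5], [1, 8]]
`a.append([8, 1])` → a = [[3, 7, 770], [3, 5], [1, 8], [8, 1]]
`print(b[0])` → prints [3, 7, 770]
`print(len(b))` → prints 3
`print(c[0])` → prints [3, 5]

Answer:
[3, 7, 770]
3
[3, 5]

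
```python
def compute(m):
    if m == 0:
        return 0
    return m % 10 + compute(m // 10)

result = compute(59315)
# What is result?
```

Sum of digits of 59315: 5 + 1 + 3 + 9 + 5 = 23

Answer: 23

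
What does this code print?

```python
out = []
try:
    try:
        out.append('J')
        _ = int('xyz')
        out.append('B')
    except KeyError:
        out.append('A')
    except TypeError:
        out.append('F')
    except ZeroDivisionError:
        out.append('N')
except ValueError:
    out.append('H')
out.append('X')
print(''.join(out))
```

Execution trace: 'J' (try body) → 'H' (outer except ValueError) → 'X' (after the try/except). Output: JHX

Answer: JHX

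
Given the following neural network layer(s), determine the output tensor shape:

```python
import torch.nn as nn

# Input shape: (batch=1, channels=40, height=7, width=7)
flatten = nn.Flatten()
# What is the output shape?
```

Input: (1, 40, 7, 7) -> Output: (1, 1960)

Answer: (1, 1960)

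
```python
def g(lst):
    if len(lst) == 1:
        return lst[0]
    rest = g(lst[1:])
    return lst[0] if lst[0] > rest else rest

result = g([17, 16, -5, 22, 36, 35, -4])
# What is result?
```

Recursive max over [17, 16, -5, 22, 36, 35, -4] = 36

Answer: 36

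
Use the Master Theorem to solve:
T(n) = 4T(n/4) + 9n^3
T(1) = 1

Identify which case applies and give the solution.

a=4, b=4, f(n)=9n^3. log_4(4) = 1. Since c=3 > 1 and the regularity condition holds (4(n/4)^3 = (4/4^3)n^3 with 4/4^3 < 1), Case 3 applies: T(n) = Θ(f(n)) = O(n^3).

Answer: O(n^3) - Case 3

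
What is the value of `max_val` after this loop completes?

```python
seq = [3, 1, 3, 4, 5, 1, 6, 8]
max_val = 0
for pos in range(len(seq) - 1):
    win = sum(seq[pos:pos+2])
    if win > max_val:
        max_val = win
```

Max sum of 2-element window in [3, 1, 3, 4, 5, 1, 6, 8]
`max_val` takes the values: 0 → 4 → 7 → 9 → 14

Answer: 14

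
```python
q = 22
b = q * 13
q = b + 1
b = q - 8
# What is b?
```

Trace:
`q = 22` → q = 22
`b = q * 13` → b = 286
`q = b + 1` → q = 287
`b = q - 8` → b = 279
So b = 279

Answer: 279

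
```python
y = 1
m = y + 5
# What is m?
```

Trace:
`y = 1` → y = 1
`m = y + 5` → m = 6
So m = 6

Answer: 6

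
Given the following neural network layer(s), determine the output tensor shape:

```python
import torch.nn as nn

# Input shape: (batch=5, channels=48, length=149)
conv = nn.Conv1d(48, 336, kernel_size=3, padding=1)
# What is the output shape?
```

Input: (5, 48, 149) -> Output: (5, 336, 149)

Answer: (5, 336, 149)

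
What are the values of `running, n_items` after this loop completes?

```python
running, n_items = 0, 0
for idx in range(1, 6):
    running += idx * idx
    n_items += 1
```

Sum of squares and count
`running, n_items` takes the values: (0, 0) → (1, 0) → (1, 1) → (5, 1) → (5, 2) → (14, 2) → (14, 3) → (30, 3) → (30, 4) → (55, 4) → (55, 5)

Answer: 55, 5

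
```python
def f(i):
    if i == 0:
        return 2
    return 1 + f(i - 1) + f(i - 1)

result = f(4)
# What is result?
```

f(i) = 1 + 2·f(i-1), f(0)=2. Closed form: (2+1)·2^4 - 1 = 47.

Answer: 47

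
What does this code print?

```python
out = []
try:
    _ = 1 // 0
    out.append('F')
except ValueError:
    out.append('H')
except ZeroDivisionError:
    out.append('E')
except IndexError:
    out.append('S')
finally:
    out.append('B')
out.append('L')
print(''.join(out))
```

Execution trace: 'E' (except ZeroDivisionError) → 'B' (finally) → 'L' (after the try/except). Output: EBL

Answer: EBL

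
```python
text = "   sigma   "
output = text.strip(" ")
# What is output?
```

Trace:
`text = "   sigma   "` → text = '   sigma   '
`output = text.strip(" ")` → output = 'sigma'
So output = 'sigma'

Answer: 'sigma'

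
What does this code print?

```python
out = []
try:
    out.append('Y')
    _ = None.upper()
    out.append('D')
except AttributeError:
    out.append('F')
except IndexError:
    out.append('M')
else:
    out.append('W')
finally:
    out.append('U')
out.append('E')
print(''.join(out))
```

Execution trace: 'Y' (try body) → 'F' (except AttributeError) → 'U' (finally) → 'E' (after the try/except). Output: YFUE

Answer: YFUE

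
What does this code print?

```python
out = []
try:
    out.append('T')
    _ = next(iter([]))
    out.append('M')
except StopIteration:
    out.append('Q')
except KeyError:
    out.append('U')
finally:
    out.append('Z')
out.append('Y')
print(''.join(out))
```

Execution trace: 'T' (try body) → 'Q' (except StopIteration) → 'Z' (finally) → 'Y' (after the try/except). Output: TQZY

Answer: TQZY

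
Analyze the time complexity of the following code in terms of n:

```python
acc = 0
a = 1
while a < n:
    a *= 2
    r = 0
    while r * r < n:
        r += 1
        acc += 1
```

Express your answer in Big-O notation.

Each loop level contributes: log n × √n. Multiplying the contributions gives O(√n log n).

Answer: O(√n log n)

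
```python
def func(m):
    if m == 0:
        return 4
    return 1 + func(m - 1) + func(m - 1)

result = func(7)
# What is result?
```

func(m) = 1 + 2·func(m-1), func(0)=4. Closed form: (4+1)·2^7 - 1 = 639.

Answer: 639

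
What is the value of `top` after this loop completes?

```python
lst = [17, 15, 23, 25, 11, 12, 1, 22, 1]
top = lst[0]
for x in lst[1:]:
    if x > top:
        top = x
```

Maximum of [17, 15, 23, 25, 11, 12, 1, 22, 1]
`top` takes the values: 17 → 23 → 25

Answer: 25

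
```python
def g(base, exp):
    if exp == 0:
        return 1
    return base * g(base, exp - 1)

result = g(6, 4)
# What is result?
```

g(6, 4) = 6 * 6 * 6 * 6 = 1296

Answer: 1296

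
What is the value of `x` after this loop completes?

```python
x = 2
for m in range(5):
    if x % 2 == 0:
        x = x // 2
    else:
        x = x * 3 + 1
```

Collatz-style transformation from 2
`x` takes the values: 2 → 1 → 4 → 2 → 1 → 4

Answer: 4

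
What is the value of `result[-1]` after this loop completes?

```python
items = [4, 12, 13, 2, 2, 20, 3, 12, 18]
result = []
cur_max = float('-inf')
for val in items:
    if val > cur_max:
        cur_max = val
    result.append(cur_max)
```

Running max ends at 20
`result` takes the values: [] → [4] → [4, 12] → [4, 12, 13] → [4, 12, 13, 13] → [4, 12, 13, 13, 13] → [4, 12, 13, 13, 13, 20] → [4, 12, 13, 13, 13, 20, 20] → [4, 12, 13, 13, 13, 20, 20, 20] → [4, 12, 13, 13, 13, 20, 20, 20, 20]
So `result[-1]` = 20

Answer: 20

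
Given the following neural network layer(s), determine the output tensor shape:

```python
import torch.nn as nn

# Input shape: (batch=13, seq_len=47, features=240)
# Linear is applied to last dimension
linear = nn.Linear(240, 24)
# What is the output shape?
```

Input: (13, 47, 240) -> Output: (13, 47, 24)

Answer: (13, 47, 24)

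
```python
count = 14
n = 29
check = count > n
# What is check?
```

Trace:
`count = 14` → count = 14
`n = 29` → n = 29
`check = count > n` → check = False
So check = False

Answer: False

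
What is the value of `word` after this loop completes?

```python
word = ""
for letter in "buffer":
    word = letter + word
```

Reverse 'buffer'
`word` takes the values: "" → "b" → "ub" → "fub" → "ffub" → "effub" → "reffub"

Answer: "reffub"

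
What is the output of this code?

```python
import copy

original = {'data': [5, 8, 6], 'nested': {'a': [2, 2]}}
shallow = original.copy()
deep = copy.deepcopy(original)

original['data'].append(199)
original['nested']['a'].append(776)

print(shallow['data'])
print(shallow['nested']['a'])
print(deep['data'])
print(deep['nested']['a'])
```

Key concept: comparing shallow vs deep copy.
Step by step:
`original = {'data': [5, 8, 6], 'nested': {'a': [2, 2]}}` → original = {'data': [5, 8, 6], 'nested': {'a': [2, 2]}}
`shallow = original.copy()` → shallow = {'data': [5, 8, 6], 'nested': {'a': [2, 2]}}
`deep = copy.deepcopy(original)` → deep = {'data': [5, 8, 6], 'nested': {'a': [2, 2]}}
`original['data'].append(199)` → original = {'data': [5, 8, 6, 199], 'nested': {'a': [2, 2]}}; shallow = {'data': [5, 8, 6, 199], 'nested': {'a': [2, 2]}}
`original['nested']['a'].append(776)` → original = {'data': [5, 8, 6, 199], 'nested': {'a': [2, 2, 776]}}; shallow = {'data': [5, 8, 6, 199], 'nested': {'a': [2, 2, 776]}}
`print(shallow['data'])` → prints [5, 8, 6, 199]
`print(shallow['nested']['a'])` → prints [2, 2, 776]
`print(deep['data'])` → prints [5, 8, 6]
`print(deep['nested']['a'])` → prints [2, 2]

Answer:
[5, 8, 6, 199]
[2, 2, 776]
[5, 8, 6]
[2, 2]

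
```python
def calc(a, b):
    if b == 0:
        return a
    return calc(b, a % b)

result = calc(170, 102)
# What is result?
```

calc(170, 102) -> calc(102, 68) -> calc(68, 34) -> calc(34, 0) -> 34

Answer: 34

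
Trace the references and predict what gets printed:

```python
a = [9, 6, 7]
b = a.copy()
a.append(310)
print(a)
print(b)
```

Key concept: list.copy() creates independent copy.
Step by step:
`a = [9, 6, 7]` → a = [9, 6, 7]
`b = a.copy()` → b = [9, 6, 7]
`a.append(310)` → a = [9, 6, 7, 310]
`print(a)` → prints [9, 6, 7, 310]
`print(b)` → prints [9, 6, 7]

Answer:
[9, 6, 7, 310]
[9, 6, 7]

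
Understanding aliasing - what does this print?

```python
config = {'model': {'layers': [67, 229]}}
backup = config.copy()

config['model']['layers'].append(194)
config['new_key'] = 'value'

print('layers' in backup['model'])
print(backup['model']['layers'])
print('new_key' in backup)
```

Key concept: shallow copy gotcha with nested dict.
Step by step:
`config = {'model': {'layers': [67, 229]}}` → config = {'model': {'layers': [67, 229]}}
`backup = config.copy()` → backup = {'model': {'layers': [67, 229]}}
`config['model']['layers'].append(194)` → config = {'model': {'layers': [67, 229, 194]}}; backup = {'model': {'layers': [67, 229, 194]}}
`config['new_key'] = 'value'` → config = {'model': {'layers': [67, 229, 194]}, 'new_key': 'value'}
`print('layers' in backup['model'])` → prints True
`print(backup['model']['layers'])` → prints [67, 229, 194]
`print('new_key' in backup)` → prints False

Answer:
True
[67, 229, 194]
False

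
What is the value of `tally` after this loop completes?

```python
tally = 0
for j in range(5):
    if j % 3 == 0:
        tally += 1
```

Count numbers divisible by 3 in range(5)
`tally` takes the values: 0 → 1 → 2

Answer: 2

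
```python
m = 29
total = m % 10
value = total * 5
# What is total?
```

Trace:
`m = 29` → m = 29
`total = m % 10` → total = 9
`value = total * 5` → value = 45
So total = 9

Answer: 9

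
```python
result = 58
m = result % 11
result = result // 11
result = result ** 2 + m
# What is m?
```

Trace:
`result = 58` → result = 58
`m = result % 11` → m = 3
`result = result // 11` → result = 5
`result = result ** 2 + m` → result = 28
So m = 3

Answer: 3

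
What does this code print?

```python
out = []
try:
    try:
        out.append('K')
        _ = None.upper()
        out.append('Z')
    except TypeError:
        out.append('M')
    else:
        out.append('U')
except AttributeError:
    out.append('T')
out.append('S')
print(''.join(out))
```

Execution trace: 'K' (try body) → 'T' (outer except AttributeError) → 'S' (after the try/except). Output: KTS

Answer: KTS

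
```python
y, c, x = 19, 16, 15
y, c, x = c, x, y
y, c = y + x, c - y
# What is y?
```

Trace:
`y, c, x = 19, 16, 15` → y = 19; c = 16; x = 15
`y, c, x = c, x, y` → y = 16; c = 15; x = 19
`y, c = y + x, c - y` → y = 35; c = -1
So y = 35

Answer: 35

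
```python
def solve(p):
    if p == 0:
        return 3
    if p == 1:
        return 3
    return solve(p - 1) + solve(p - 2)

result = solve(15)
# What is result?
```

Build up from base cases: solve(0)=3, solve(1)=3, solve(2)=6, solve(3)=9, solve(4)=15, solve(5)=24, solve(6)=39, ..., solve(15)=2961

Answer: 2961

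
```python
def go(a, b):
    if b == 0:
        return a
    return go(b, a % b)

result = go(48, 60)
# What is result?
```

go(48, 60) -> go(60, 48) -> go(48, 12) -> go(12, 0) -> 12

Answer: 12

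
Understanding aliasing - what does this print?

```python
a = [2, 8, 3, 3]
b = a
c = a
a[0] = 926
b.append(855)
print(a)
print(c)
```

Key concept: multiple aliases.
Step by step:
`a = [2, 8, 3, 3]` → a = [2, 8, 3, 3]
`b = a` → b = [2, 8, 3, 3] (same object as a)
`c = a` → c = [2, 8, 3, 3] (same object as a, b)
`a[0] = 926` → a = [926, 8, 3, 3] (same object as b, c); b = [926, 8, 3, 3] (same object as a, c); c = [926, 8, 3, 3] (same object as a, b)
`b.append(855)` → a = [926, 8, 3, 3, 855] (same object as b, c); b = [926, 8, 3, 3, 855] (same object as a, c); c = [926, 8, 3, 3, 855] (same object as a, b)
`print(a)` → prints [926, 8, 3, 3, 855]
`print(c)` → prints [926, 8, 3, 3, 855]

Answer:
[926, 8, 3, 3, 855]
[926, 8, 3, 3, 855]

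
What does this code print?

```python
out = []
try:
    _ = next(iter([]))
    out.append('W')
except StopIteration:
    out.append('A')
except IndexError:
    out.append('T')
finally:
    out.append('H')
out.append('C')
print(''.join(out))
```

Execution trace: 'A' (except StopIteration) → 'H' (finally) → 'C' (after the try/except). Output: AHC

Answer: AHC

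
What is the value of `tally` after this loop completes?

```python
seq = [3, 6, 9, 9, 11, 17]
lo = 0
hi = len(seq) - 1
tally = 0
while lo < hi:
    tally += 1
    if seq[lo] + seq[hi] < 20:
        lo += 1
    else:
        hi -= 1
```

Steps to find pair summing to 20
`tally` takes the values: 0 → 1 → 2 → 3 → 4 → 5

Answer: 5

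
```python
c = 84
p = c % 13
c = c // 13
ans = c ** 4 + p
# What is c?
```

Trace:
`c = 84` → c = 84
`p = c % 13` → p = 6
`c = c // 13` → c = 6
`ans = c ** 4 + p` → ans = 1302
So c = 6

Answer: 6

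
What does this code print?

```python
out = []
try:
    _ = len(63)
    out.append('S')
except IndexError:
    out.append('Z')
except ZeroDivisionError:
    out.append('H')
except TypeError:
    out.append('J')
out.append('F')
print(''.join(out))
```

Execution trace: 'J' (except TypeError) → 'F' (after the try/except). Output: JF

Answer: JF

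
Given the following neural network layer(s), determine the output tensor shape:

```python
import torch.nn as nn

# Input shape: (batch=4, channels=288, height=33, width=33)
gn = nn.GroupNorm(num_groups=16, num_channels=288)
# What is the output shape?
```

Input: (4, 288, 33, 33) -> Output: (4, 288, 33, 33)

Answer: (4, 288, 33, 33)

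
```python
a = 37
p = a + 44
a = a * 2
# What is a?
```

Trace:
`a = 37` → a = 37
`p = a + 44` → p = 81
`a = a * 2` → a = 74
So a = 74

Answer: 74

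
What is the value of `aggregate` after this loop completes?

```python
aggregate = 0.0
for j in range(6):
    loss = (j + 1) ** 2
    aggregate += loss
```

Sum of squared losses 1² + 2² + ... + 6²
`aggregate` takes the values: 0.0 → 1.0 → 5.0 → 14.0 → 30.0 → 55.0 → 91.0

Answer: 91.0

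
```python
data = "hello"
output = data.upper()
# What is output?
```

Trace:
`data = "hello"` → data = 'hello'
`output = data.upper()` → output = 'HELLO'
So output = 'HELLO'

Answer: 'HELLO'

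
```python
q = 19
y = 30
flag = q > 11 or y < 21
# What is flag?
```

Trace:
`q = 19` → q = 19
`y = 30` → y = 30
`flag = q > 11 or y < 21` → flag = True
So flag = True

Answer: True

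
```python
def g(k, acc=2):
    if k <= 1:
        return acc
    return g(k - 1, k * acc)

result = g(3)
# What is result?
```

Accumulator trace (n, acc): (3, 2) -> (2, 6) -> (1, 12) -> return 12

Answer: 12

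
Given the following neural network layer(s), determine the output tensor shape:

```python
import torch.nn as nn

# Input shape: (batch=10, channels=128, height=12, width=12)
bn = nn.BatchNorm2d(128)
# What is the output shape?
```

Input: (10, 128, 12, 12) -> Output: (10, 128, 12, 12)

Answer: (10, 128, 12, 12)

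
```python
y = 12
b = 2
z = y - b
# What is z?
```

Trace:
`y = 12` → y = 12
`b = 2` → b = 2
`z = y - b` → z = 10
So z = 10

Answer: 10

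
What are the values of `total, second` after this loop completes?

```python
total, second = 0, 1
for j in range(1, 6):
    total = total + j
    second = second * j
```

Sum and factorial of 1 to 5
`total, second` takes the values: (0, 1) → (1, 1) → (3, 1) → (3, 2) → (6, 2) → (6, 6) → (10, 6) → (10, 24) → (15, 24) → (15, 120)

Answer: 15, 120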